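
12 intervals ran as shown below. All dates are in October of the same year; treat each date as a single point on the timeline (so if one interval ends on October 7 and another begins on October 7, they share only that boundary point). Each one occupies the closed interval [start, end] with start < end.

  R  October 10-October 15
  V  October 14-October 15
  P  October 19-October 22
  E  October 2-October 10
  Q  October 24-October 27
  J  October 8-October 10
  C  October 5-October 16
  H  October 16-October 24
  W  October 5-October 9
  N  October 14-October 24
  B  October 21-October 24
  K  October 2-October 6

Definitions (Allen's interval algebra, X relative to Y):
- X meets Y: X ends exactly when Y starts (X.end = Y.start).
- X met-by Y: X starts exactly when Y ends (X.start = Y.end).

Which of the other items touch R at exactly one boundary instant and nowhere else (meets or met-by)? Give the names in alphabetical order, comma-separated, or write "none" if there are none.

E, J

Target R = [October 10, October 15].
B [October 21, October 24] → after → no.
C [October 5, October 16] → contains → no.
E [October 2, October 10] → meets → yes.
H [October 16, October 24] → after → no.
J [October 8, October 10] → meets → yes.
K [October 2, October 6] → before → no.
N [October 14, October 24] → overlapped-by → no.
P [October 19, October 22] → after → no.
Q [October 24, October 27] → after → no.
V [October 14, October 15] → finishes → no.
W [October 5, October 9] → before → no.
Result: E, J.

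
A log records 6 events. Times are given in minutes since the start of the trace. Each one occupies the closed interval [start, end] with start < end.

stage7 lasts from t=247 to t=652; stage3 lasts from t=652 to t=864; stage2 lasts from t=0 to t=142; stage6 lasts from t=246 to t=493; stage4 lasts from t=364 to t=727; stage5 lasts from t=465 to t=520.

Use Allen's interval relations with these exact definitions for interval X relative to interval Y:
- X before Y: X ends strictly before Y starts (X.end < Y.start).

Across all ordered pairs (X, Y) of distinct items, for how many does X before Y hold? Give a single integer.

Checking all 30 ordered pairs for relation 'before'; matching pairs in alphabetical order:
(stage2, stage3): stage2 before stage3 ✓
(stage2, stage4): stage2 before stage4 ✓
(stage2, stage5): stage2 before stage5 ✓
(stage2, stage6): stage2 before stage6 ✓
(stage2, stage7): stage2 before stage7 ✓
(stage5, stage3): stage5 before stage3 ✓
(stage6, stage3): stage6 before stage3 ✓
Count: 7.

7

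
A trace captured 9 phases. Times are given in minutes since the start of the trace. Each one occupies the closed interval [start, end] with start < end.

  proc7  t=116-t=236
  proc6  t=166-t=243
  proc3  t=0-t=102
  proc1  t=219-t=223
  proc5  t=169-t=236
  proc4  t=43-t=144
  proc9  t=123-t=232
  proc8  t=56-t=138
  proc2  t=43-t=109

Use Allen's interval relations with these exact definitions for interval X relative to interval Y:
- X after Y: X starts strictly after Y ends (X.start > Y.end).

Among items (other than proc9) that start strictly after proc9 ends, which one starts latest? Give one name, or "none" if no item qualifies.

Target proc9 = [t=123, t=232].
proc1 [t=219, t=223] → during → excluded.
proc2 [t=43, t=109] → before → excluded.
proc3 [t=0, t=102] → before → excluded.
proc4 [t=43, t=144] → overlaps → excluded.
proc5 [t=169, t=236] → overlapped-by → excluded.
proc6 [t=166, t=243] → overlapped-by → excluded.
proc7 [t=116, t=236] → contains → excluded.
proc8 [t=56, t=138] → overlaps → excluded.
No candidates → none.

none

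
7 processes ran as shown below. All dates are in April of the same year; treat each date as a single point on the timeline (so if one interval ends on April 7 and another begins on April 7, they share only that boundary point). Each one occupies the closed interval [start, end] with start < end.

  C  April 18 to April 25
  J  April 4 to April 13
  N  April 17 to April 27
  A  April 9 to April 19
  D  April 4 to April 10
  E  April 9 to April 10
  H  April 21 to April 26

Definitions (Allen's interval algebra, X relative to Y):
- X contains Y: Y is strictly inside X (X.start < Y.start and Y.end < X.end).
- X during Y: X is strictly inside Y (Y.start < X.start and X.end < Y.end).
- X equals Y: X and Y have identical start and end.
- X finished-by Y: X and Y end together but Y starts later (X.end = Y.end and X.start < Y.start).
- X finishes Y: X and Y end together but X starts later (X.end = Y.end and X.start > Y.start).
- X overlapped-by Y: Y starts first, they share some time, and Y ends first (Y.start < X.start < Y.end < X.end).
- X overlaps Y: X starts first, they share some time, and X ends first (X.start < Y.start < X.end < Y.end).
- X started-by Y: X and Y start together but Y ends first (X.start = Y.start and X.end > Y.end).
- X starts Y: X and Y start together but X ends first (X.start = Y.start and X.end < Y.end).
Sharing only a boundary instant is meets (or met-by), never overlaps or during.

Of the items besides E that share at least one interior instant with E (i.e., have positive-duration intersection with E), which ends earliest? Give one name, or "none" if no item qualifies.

Target E = [April 9, April 10].
A [April 9, April 19] → started-by → candidate.
C [April 18, April 25] → after → excluded.
D [April 4, April 10] → finished-by → candidate.
H [April 21, April 26] → after → excluded.
J [April 4, April 13] → contains → candidate.
N [April 17, April 27] → after → excluded.
Among candidates, earliest end is April 10 → D.

D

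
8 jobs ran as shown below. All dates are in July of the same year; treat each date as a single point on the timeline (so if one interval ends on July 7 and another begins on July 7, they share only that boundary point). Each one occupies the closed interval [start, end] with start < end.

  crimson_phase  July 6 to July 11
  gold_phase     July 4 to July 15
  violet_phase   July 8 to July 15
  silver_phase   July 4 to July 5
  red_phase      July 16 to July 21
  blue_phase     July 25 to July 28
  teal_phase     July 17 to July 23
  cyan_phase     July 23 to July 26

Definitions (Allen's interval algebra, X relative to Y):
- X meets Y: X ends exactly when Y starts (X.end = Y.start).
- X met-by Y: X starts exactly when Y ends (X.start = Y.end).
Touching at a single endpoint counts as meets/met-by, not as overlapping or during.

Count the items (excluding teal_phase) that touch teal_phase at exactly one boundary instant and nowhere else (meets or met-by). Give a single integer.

1

Target teal_phase = [July 17, July 23].
blue_phase [July 25, July 28] → after → no.
crimson_phase [July 6, July 11] → before → no.
cyan_phase [July 23, July 26] → met-by → counts.
gold_phase [July 4, July 15] → before → no.
red_phase [July 16, July 21] → overlaps → no.
silver_phase [July 4, July 5] → before → no.
violet_phase [July 8, July 15] → before → no.
Total: 1.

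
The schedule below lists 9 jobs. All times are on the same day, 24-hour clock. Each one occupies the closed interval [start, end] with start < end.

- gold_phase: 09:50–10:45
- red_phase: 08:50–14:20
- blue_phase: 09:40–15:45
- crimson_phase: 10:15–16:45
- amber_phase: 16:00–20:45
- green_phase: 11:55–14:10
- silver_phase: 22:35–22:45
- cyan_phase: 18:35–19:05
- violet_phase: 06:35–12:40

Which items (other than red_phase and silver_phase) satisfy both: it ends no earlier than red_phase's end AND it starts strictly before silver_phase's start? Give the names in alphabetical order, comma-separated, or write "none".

Conditions: its end is no earlier than red_phase's end (X.end >= 14:20) AND its start is strictly before silver_phase's start (X.start < 22:35).
amber_phase: end 20:45 >= 14:20? ✓; start 16:00 < 22:35? ✓ → yes.
blue_phase: end 15:45 >= 14:20? ✓; start 09:40 < 22:35? ✓ → yes.
crimson_phase: end 16:45 >= 14:20? ✓; start 10:15 < 22:35? ✓ → yes.
cyan_phase: end 19:05 >= 14:20? ✓; start 18:35 < 22:35? ✓ → yes.
gold_phase: end 10:45 >= 14:20? ✗; start 09:50 < 22:35? ✓ → no.
green_phase: end 14:10 >= 14:20? ✗; start 11:55 < 22:35? ✓ → no.
violet_phase: end 12:40 >= 14:20? ✗; start 06:35 < 22:35? ✓ → no.
Result: amber_phase, blue_phase, crimson_phase, cyan_phase.

amber_phase, blue_phase, crimson_phase, cyan_phase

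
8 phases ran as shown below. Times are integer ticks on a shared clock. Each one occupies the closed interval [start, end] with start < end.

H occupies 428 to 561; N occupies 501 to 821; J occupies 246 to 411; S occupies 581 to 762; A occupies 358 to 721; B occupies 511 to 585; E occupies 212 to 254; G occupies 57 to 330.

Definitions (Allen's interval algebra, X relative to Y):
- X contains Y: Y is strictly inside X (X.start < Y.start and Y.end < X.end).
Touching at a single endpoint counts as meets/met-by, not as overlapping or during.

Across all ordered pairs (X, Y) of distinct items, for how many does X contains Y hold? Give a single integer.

Checking all 56 ordered pairs for relation 'contains'; matching pairs in alphabetical order:
(A, B): A contains B ✓
(A, H): A contains H ✓
(G, E): G contains E ✓
(N, B): N contains B ✓
(N, S): N contains S ✓
Count: 5.

5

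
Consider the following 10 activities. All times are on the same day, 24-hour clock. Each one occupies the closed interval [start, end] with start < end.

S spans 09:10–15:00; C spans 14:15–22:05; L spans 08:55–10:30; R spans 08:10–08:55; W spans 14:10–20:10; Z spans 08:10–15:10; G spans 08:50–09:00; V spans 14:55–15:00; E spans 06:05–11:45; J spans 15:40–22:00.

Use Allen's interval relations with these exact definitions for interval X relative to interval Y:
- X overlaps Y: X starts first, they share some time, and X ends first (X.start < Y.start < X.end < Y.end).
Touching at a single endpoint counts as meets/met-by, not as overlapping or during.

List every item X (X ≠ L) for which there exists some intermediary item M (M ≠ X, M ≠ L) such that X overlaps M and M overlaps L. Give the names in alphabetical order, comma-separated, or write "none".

Target L = [08:55, 10:30].
Intermediaries M with M overlaps L: G.
Via G — items with X overlaps G: R.
Union: R.

R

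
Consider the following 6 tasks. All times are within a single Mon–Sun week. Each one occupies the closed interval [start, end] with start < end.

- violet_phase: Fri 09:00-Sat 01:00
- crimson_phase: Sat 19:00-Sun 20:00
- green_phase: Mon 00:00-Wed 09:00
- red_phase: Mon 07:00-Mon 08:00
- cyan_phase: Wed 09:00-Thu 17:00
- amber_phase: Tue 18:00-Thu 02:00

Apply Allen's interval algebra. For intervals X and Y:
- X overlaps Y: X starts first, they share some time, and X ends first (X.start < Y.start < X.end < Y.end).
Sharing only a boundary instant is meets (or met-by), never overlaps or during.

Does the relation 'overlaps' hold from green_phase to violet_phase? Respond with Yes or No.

green_phase = [Mon 00:00, Wed 09:00], violet_phase = [Fri 09:00, Sat 01:00].
Actual relation of green_phase to violet_phase: before.
Asked whether 'overlaps' holds → No.

No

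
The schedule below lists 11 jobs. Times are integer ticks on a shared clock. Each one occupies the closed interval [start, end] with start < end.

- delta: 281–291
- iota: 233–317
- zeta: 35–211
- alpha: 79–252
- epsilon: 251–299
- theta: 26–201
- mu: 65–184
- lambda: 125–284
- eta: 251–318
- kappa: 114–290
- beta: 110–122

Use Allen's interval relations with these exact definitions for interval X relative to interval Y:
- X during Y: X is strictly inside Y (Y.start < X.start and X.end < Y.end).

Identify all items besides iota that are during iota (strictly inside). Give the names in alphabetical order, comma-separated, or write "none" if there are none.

Target iota = [233, 317].
alpha [79, 252] → overlaps → no.
beta [110, 122] → before → no.
delta [281, 291] → during → yes.
epsilon [251, 299] → during → yes.
eta [251, 318] → overlapped-by → no.
kappa [114, 290] → overlaps → no.
lambda [125, 284] → overlaps → no.
mu [65, 184] → before → no.
theta [26, 201] → before → no.
zeta [35, 211] → before → no.
Result: delta, epsilon.

delta, epsilon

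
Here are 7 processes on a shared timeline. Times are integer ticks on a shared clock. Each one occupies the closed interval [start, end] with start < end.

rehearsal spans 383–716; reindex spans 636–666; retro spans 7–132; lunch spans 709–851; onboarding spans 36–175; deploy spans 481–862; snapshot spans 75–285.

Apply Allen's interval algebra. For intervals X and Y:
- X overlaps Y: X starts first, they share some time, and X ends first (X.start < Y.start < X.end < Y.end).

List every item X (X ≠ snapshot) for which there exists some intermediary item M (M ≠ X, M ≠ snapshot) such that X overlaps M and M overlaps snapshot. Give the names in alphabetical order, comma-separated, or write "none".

Target snapshot = [75, 285].
Intermediaries M with M overlaps snapshot: onboarding, retro.
Via onboarding — items with X overlaps onboarding: retro.
Via retro — items with X overlaps retro: none.
Union: retro.

retro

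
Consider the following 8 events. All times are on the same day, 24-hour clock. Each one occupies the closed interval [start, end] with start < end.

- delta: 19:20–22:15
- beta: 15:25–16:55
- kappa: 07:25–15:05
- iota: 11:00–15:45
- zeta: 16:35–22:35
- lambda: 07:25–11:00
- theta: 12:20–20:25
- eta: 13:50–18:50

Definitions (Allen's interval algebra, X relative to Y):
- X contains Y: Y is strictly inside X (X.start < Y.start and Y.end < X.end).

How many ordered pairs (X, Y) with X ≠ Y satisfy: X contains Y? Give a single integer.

Checking all 56 ordered pairs for relation 'contains'; matching pairs in alphabetical order:
(eta, beta): eta contains beta ✓
(theta, beta): theta contains beta ✓
(theta, eta): theta contains eta ✓
(zeta, delta): zeta contains delta ✓
Count: 4.

4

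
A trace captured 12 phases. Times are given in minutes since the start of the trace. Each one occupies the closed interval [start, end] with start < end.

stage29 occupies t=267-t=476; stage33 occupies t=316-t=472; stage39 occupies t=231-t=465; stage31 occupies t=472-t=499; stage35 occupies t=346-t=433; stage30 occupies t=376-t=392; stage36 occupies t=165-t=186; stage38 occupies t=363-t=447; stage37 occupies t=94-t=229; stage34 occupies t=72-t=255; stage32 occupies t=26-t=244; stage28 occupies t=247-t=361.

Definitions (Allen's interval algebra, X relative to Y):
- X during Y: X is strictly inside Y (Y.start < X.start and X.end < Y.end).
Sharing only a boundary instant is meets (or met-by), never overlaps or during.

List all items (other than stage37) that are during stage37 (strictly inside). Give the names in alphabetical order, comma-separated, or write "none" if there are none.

Target stage37 = [t=94, t=229].
stage28 [t=247, t=361] → after → no.
stage29 [t=267, t=476] → after → no.
stage30 [t=376, t=392] → after → no.
stage31 [t=472, t=499] → after → no.
stage32 [t=26, t=244] → contains → no.
stage33 [t=316, t=472] → after → no.
stage34 [t=72, t=255] → contains → no.
stage35 [t=346, t=433] → after → no.
stage36 [t=165, t=186] → during → yes.
stage38 [t=363, t=447] → after → no.
stage39 [t=231, t=465] → after → no.
Result: stage36.

stage36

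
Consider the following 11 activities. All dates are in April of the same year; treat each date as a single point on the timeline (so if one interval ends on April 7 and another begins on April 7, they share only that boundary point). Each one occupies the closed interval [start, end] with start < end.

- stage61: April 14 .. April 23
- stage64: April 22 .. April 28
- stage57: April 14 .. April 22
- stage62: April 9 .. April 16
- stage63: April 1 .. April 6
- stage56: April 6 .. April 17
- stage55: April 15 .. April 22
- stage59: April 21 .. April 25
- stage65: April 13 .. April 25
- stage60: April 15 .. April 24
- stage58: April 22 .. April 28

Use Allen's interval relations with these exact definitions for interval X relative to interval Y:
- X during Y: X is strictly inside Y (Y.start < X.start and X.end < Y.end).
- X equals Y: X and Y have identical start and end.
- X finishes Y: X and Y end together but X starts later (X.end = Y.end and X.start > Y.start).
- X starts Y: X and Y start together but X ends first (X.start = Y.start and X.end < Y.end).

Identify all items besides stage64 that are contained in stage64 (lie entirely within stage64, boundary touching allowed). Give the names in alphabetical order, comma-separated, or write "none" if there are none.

Target stage64 = [April 22, April 28].
stage55 [April 15, April 22] → meets → no.
stage56 [April 6, April 17] → before → no.
stage57 [April 14, April 22] → meets → no.
stage58 [April 22, April 28] → equals → yes.
stage59 [April 21, April 25] → overlaps → no.
stage60 [April 15, April 24] → overlaps → no.
stage61 [April 14, April 23] → overlaps → no.
stage62 [April 9, April 16] → before → no.
stage63 [April 1, April 6] → before → no.
stage65 [April 13, April 25] → overlaps → no.
Result: stage58.

stage58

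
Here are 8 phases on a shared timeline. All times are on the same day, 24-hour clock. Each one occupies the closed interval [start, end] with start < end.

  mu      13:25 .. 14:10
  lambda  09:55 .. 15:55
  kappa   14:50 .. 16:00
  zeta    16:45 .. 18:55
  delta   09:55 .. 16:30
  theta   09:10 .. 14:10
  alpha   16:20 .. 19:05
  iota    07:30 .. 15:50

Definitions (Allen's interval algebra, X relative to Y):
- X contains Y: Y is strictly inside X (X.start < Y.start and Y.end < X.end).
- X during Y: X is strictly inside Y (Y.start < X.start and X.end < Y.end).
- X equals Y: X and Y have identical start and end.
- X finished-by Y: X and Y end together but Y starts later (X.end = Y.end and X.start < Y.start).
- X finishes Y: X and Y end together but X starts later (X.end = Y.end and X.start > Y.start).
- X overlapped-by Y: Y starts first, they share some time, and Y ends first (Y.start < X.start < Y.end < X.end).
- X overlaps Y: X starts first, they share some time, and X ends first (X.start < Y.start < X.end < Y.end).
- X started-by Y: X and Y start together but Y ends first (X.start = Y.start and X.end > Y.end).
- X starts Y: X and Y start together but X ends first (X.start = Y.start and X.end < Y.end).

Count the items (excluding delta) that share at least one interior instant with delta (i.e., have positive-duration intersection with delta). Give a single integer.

Target delta = [09:55, 16:30].
alpha [16:20, 19:05] → overlapped-by → counts.
iota [07:30, 15:50] → overlaps → counts.
kappa [14:50, 16:00] → during → counts.
lambda [09:55, 15:55] → starts → counts.
mu [13:25, 14:10] → during → counts.
theta [09:10, 14:10] → overlaps → counts.
zeta [16:45, 18:55] → after → no.
Total: 6.

6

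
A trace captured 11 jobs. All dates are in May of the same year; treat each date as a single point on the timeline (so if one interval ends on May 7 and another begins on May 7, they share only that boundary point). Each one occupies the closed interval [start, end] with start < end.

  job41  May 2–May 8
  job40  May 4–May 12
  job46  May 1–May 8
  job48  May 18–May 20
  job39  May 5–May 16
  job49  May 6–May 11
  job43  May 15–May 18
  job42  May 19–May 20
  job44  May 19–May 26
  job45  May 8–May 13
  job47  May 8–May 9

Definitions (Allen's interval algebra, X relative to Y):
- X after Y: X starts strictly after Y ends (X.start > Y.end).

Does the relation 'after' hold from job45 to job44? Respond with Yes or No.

job45 = [May 8, May 13], job44 = [May 19, May 26].
Actual relation of job45 to job44: before.
Asked whether 'after' holds → No.

No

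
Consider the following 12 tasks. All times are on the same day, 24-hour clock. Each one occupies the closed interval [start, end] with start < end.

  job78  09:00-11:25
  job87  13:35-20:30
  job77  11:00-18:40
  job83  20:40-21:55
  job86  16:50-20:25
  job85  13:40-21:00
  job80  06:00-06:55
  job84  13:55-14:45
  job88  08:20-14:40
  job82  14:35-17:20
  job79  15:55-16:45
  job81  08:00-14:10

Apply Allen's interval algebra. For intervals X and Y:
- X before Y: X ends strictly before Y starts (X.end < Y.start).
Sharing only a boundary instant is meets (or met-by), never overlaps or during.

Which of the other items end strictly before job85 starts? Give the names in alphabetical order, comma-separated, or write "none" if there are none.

job78, job80

Target job85 = [13:40, 21:00].
job77 [11:00, 18:40] → overlaps → no.
job78 [09:00, 11:25] → before → yes.
job79 [15:55, 16:45] → during → no.
job80 [06:00, 06:55] → before → yes.
job81 [08:00, 14:10] → overlaps → no.
job82 [14:35, 17:20] → during → no.
job83 [20:40, 21:55] → overlapped-by → no.
job84 [13:55, 14:45] → during → no.
job86 [16:50, 20:25] → during → no.
job87 [13:35, 20:30] → overlaps → no.
job88 [08:20, 14:40] → overlaps → no.
Result: job78, job80.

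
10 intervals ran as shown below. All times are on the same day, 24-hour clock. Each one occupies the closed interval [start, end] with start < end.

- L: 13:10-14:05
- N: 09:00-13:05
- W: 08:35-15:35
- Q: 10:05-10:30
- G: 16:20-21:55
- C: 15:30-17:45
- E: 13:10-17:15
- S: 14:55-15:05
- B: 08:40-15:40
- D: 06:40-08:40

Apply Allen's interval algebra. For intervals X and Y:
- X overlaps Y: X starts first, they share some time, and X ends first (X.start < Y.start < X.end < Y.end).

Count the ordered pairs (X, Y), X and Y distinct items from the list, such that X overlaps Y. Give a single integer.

9

Checking all 90 ordered pairs for relation 'overlaps'; matching pairs in alphabetical order:
(B, C): B overlaps C ✓
(B, E): B overlaps E ✓
(C, G): C overlaps G ✓
(D, W): D overlaps W ✓
(E, C): E overlaps C ✓
(E, G): E overlaps G ✓
(W, B): W overlaps B ✓
(W, C): W overlaps C ✓
(W, E): W overlaps E ✓
Count: 9.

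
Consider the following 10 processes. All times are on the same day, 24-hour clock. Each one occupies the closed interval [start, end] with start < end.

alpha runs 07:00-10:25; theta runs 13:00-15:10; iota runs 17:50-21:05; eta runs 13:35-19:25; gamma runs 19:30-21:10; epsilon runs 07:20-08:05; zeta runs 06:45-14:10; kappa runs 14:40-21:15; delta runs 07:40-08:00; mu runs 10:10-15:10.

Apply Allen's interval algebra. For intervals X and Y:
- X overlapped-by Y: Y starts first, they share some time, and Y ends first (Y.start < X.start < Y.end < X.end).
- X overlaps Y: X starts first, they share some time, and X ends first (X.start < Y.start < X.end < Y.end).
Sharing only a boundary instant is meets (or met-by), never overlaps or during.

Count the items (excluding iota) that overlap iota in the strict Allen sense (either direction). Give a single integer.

2

Target iota = [17:50, 21:05].
alpha [07:00, 10:25] → before → no.
delta [07:40, 08:00] → before → no.
epsilon [07:20, 08:05] → before → no.
eta [13:35, 19:25] → overlaps → counts.
gamma [19:30, 21:10] → overlapped-by → counts.
kappa [14:40, 21:15] → contains → no.
mu [10:10, 15:10] → before → no.
theta [13:00, 15:10] → before → no.
zeta [06:45, 14:10] → before → no.
Total: 2.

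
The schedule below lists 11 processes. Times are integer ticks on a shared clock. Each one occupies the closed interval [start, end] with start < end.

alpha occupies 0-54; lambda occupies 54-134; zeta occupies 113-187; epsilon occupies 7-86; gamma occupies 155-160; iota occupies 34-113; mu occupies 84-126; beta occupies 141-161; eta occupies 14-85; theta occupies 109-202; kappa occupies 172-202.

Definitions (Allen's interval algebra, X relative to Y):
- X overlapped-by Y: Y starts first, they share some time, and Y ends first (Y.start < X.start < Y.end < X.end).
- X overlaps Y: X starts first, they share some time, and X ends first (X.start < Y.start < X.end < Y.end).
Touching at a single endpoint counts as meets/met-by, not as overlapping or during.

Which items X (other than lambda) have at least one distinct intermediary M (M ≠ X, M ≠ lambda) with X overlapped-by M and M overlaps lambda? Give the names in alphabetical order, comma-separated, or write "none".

iota, mu, theta

Target lambda = [54, 134].
Intermediaries M with M overlaps lambda: epsilon, eta, iota.
Via epsilon — items with X overlapped-by epsilon: iota, mu.
Via eta — items with X overlapped-by eta: iota, mu.
Via iota — items with X overlapped-by iota: mu, theta.
Union: iota, mu, theta.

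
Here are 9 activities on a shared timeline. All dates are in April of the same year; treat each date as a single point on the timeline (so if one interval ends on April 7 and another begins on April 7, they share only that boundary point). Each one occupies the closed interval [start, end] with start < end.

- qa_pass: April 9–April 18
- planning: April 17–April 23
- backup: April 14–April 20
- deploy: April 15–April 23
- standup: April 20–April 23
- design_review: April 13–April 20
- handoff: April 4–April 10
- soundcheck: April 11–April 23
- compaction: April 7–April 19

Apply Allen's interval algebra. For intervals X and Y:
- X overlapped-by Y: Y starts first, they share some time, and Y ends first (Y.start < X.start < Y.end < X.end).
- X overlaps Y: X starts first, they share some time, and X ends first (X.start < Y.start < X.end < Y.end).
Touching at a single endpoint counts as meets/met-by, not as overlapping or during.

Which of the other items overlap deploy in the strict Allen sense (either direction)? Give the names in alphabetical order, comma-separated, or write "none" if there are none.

backup, compaction, design_review, qa_pass

Target deploy = [April 15, April 23].
backup [April 14, April 20] → overlaps → yes.
compaction [April 7, April 19] → overlaps → yes.
design_review [April 13, April 20] → overlaps → yes.
handoff [April 4, April 10] → before → no.
planning [April 17, April 23] → finishes → no.
qa_pass [April 9, April 18] → overlaps → yes.
soundcheck [April 11, April 23] → finished-by → no.
standup [April 20, April 23] → finishes → no.
Result: backup, compaction, design_review, qa_pass.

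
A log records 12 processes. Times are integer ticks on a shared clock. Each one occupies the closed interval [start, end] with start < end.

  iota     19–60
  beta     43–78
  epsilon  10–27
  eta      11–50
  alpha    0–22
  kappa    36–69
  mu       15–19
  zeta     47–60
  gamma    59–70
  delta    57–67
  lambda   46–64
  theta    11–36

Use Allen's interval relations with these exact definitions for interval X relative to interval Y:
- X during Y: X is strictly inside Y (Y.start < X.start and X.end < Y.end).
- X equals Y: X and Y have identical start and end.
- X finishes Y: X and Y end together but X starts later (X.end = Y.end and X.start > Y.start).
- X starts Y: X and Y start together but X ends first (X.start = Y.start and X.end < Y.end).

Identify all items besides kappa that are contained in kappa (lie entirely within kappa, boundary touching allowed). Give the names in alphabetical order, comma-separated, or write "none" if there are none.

Target kappa = [36, 69].
alpha [0, 22] → before → no.
beta [43, 78] → overlapped-by → no.
delta [57, 67] → during → yes.
epsilon [10, 27] → before → no.
eta [11, 50] → overlaps → no.
gamma [59, 70] → overlapped-by → no.
iota [19, 60] → overlaps → no.
lambda [46, 64] → during → yes.
mu [15, 19] → before → no.
theta [11, 36] → meets → no.
zeta [47, 60] → during → yes.
Result: delta, lambda, zeta.

delta, lambda, zeta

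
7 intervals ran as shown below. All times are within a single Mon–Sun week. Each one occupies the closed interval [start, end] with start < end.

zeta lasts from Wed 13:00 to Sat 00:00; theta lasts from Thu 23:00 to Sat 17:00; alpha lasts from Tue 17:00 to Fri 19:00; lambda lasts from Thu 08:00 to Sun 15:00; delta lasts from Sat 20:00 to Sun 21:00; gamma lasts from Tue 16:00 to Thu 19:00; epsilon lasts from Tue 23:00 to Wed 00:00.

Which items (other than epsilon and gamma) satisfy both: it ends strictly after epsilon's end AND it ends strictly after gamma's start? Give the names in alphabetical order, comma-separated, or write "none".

Conditions: its end is strictly after epsilon's end (X.end > Wed 00:00) AND its end is strictly after gamma's start (X.end > Tue 16:00).
alpha: end Fri 19:00 > Wed 00:00? ✓; end Fri 19:00 > Tue 16:00? ✓ → yes.
delta: end Sun 21:00 > Wed 00:00? ✓; end Sun 21:00 > Tue 16:00? ✓ → yes.
lambda: end Sun 15:00 > Wed 00:00? ✓; end Sun 15:00 > Tue 16:00? ✓ → yes.
theta: end Sat 17:00 > Wed 00:00? ✓; end Sat 17:00 > Tue 16:00? ✓ → yes.
zeta: end Sat 00:00 > Wed 00:00? ✓; end Sat 00:00 > Tue 16:00? ✓ → yes.
Result: alpha, delta, lambda, theta, zeta.

alpha, delta, lambda, theta, zeta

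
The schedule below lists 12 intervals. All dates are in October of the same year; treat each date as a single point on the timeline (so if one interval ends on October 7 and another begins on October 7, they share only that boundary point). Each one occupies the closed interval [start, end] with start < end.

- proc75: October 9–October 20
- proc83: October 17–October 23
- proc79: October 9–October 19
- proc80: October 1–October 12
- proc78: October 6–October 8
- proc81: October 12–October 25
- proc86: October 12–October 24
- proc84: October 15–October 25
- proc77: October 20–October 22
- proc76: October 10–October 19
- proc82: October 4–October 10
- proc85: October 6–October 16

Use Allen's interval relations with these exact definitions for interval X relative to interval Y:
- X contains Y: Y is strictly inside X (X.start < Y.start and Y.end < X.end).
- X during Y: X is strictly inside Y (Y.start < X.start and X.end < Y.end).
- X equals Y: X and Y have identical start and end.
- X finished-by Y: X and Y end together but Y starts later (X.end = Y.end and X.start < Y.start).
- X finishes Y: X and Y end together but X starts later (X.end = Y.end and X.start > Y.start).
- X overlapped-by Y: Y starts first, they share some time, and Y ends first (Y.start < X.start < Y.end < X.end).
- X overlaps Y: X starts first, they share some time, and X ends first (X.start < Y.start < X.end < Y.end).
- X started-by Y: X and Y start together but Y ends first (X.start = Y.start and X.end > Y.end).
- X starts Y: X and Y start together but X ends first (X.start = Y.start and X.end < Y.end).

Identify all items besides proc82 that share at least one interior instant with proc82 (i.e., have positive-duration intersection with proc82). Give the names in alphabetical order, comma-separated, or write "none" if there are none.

proc75, proc78, proc79, proc80, proc85

Target proc82 = [October 4, October 10].
proc75 [October 9, October 20] → overlapped-by → yes.
proc76 [October 10, October 19] → met-by → no.
proc77 [October 20, October 22] → after → no.
proc78 [October 6, October 8] → during → yes.
proc79 [October 9, October 19] → overlapped-by → yes.
proc80 [October 1, October 12] → contains → yes.
proc81 [October 12, October 25] → after → no.
proc83 [October 17, October 23] → after → no.
proc84 [October 15, October 25] → after → no.
proc85 [October 6, October 16] → overlapped-by → yes.
proc86 [October 12, October 24] → after → no.
Result: proc75, proc78, proc79, proc80, proc85.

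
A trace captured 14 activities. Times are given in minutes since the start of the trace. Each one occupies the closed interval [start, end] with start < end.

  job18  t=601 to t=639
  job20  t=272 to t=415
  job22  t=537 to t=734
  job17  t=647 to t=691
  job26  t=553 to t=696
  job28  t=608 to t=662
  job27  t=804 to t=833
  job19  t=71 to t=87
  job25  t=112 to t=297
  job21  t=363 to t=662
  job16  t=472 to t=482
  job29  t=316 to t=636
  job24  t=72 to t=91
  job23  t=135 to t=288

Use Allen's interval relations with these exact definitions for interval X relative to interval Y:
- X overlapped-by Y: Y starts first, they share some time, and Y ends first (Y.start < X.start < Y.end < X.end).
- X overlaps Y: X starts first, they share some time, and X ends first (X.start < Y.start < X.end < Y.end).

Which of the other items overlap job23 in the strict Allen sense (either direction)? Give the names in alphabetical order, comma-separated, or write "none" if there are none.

Target job23 = [t=135, t=288].
job16 [t=472, t=482] → after → no.
job17 [t=647, t=691] → after → no.
job18 [t=601, t=639] → after → no.
job19 [t=71, t=87] → before → no.
job20 [t=272, t=415] → overlapped-by → yes.
job21 [t=363, t=662] → after → no.
job22 [t=537, t=734] → after → no.
job24 [t=72, t=91] → before → no.
job25 [t=112, t=297] → contains → no.
job26 [t=553, t=696] → after → no.
job27 [t=804, t=833] → after → no.
job28 [t=608, t=662] → after → no.
job29 [t=316, t=636] → after → no.
Result: job20.

job20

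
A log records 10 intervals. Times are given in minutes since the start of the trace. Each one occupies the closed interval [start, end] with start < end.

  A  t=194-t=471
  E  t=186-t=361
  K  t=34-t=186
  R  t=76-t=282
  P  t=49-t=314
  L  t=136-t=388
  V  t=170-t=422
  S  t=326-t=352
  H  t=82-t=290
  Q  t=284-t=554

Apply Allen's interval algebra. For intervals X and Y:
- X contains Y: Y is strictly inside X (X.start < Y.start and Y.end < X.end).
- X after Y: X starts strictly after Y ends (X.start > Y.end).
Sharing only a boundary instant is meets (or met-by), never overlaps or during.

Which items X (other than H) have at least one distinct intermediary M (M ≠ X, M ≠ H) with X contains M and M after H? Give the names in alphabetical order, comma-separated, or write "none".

Target H = [t=82, t=290].
Intermediaries M with M after H: S.
Via S — items with X contains S: A, E, L, Q, V.
Union: A, E, L, Q, V.

A, E, L, Q, V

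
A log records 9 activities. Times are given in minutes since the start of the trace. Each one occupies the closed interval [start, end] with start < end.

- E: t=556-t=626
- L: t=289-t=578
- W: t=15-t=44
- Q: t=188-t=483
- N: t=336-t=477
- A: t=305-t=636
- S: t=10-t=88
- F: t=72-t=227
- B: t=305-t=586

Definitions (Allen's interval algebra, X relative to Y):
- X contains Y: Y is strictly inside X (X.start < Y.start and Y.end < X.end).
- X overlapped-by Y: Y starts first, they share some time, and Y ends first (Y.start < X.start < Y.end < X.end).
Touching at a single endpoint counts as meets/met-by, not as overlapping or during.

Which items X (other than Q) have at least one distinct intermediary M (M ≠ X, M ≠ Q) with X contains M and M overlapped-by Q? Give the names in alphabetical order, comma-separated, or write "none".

Target Q = [t=188, t=483].
Intermediaries M with M overlapped-by Q: A, B, L.
Via A — items with X contains A: none.
Via B — items with X contains B: none.
Via L — items with X contains L: none.
Union: none.

none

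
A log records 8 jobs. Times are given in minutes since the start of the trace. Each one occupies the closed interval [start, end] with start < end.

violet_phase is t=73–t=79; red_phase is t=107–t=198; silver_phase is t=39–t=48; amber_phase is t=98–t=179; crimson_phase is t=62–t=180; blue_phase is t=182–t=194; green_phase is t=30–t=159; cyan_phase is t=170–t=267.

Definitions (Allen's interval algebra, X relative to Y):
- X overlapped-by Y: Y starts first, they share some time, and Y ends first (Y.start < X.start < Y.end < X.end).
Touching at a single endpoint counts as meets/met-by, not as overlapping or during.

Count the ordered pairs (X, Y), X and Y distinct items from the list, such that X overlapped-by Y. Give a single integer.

Checking all 56 ordered pairs for relation 'overlapped-by'; matching pairs in alphabetical order:
(amber_phase, green_phase): amber_phase overlapped-by green_phase ✓
(crimson_phase, green_phase): crimson_phase overlapped-by green_phase ✓
(cyan_phase, amber_phase): cyan_phase overlapped-by amber_phase ✓
(cyan_phase, crimson_phase): cyan_phase overlapped-by crimson_phase ✓
(cyan_phase, red_phase): cyan_phase overlapped-by red_phase ✓
(red_phase, amber_phase): red_phase overlapped-by amber_phase ✓
(red_phase, crimson_phase): red_phase overlapped-by crimson_phase ✓
(red_phase, green_phase): red_phase overlapped-by green_phase ✓
Count: 8.

8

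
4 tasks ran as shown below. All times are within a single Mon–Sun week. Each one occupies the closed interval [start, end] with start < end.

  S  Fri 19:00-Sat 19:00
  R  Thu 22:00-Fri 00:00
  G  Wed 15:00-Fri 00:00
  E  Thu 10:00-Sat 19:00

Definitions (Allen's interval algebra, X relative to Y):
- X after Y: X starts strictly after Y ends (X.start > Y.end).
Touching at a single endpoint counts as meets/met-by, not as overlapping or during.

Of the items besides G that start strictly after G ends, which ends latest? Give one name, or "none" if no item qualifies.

Target G = [Wed 15:00, Fri 00:00].
E [Thu 10:00, Sat 19:00] → overlapped-by → excluded.
R [Thu 22:00, Fri 00:00] → finishes → excluded.
S [Fri 19:00, Sat 19:00] → after → candidate.
Among candidates, latest end is Sat 19:00 → S.

S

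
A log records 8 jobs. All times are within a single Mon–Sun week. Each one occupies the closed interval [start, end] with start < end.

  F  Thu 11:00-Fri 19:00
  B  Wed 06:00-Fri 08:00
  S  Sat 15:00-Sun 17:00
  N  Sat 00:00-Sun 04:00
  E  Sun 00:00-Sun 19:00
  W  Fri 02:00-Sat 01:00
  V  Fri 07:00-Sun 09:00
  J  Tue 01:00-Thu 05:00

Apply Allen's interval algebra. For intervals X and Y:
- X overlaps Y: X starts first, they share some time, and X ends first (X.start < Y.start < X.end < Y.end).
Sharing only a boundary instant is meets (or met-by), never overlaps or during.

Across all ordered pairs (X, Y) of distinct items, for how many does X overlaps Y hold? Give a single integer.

13

Checking all 56 ordered pairs for relation 'overlaps'; matching pairs in alphabetical order:
(B, F): B overlaps F ✓
(B, V): B overlaps V ✓
(B, W): B overlaps W ✓
(F, V): F overlaps V ✓
(F, W): F overlaps W ✓
(J, B): J overlaps B ✓
(N, E): N overlaps E ✓
(N, S): N overlaps S ✓
(S, E): S overlaps E ✓
(V, E): V overlaps E ✓
(V, S): V overlaps S ✓
(W, N): W overlaps N ✓
(W, V): W overlaps V ✓
Count: 13.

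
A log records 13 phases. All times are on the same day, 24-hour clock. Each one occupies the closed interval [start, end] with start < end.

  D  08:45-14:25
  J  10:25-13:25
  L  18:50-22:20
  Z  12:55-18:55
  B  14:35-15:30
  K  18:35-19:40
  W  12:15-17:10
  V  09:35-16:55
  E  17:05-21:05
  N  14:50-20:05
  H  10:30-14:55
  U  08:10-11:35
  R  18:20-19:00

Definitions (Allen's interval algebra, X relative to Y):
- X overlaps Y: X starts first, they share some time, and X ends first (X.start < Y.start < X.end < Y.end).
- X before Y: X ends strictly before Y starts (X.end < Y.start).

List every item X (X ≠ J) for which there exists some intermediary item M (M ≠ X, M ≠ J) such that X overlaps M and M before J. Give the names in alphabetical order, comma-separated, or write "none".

Target J = [10:25, 13:25].
Intermediaries M with M before J: none.
Union: none.

none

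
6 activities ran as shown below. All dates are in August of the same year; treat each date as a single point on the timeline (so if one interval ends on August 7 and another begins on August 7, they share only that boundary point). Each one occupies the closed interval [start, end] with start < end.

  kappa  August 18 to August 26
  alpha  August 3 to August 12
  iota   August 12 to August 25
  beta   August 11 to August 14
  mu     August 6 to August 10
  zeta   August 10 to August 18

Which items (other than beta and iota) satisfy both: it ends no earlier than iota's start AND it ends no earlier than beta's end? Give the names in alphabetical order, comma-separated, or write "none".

kappa, zeta

Conditions: its end is no earlier than iota's start (X.end >= August 12) AND its end is no earlier than beta's end (X.end >= August 14).
alpha: end August 12 >= August 12? ✓; end August 12 >= August 14? ✗ → no.
kappa: end August 26 >= August 12? ✓; end August 26 >= August 14? ✓ → yes.
mu: end August 10 >= August 12? ✗; end August 10 >= August 14? ✗ → no.
zeta: end August 18 >= August 12? ✓; end August 18 >= August 14? ✓ → yes.
Result: kappa, zeta.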